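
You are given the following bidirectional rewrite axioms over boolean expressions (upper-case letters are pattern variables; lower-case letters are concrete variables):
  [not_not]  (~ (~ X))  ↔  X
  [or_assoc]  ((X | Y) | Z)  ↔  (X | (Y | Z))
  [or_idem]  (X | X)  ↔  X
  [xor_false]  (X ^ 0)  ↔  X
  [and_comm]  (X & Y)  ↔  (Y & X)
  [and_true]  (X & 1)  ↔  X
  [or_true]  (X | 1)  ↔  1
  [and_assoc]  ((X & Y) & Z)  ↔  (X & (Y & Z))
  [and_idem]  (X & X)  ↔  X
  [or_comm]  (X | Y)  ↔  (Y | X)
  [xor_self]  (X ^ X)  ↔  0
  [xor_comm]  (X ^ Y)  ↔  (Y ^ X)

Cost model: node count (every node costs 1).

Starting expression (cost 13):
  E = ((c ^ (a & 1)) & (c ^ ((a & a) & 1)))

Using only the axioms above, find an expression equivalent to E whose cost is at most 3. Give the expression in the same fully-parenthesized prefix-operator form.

1. [and_idem →] (a & a)  →  a;  E = ((c ^ (a & 1)) & (c ^ (a & 1)))
2. [and_idem →] ((c ^ (a & 1)) & (c ^ (a & 1)))  →  (c ^ (a & 1))
3. [and_true →] (a & 1)  →  a;  cost 3 ≤ 3, done

(c ^ a)   [cost 3]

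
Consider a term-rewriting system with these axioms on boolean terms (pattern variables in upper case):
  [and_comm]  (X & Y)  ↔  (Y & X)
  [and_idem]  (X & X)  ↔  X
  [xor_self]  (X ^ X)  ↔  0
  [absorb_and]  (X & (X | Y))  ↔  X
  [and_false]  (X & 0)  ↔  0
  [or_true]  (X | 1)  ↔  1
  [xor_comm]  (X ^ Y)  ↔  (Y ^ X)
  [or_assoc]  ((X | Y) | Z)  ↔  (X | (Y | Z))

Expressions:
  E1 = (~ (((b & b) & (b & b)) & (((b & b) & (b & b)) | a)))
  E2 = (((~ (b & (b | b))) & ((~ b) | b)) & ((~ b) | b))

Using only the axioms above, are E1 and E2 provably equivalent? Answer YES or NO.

step 1: absorb_and (→) rewrites (((b & b) & (b & b)) & (((b & b) & (b & b)) | a)) into ((b & b) & (b & b)), now (~ ((b & b) & (b & b)))
step 2: and_idem (→) rewrites ((b & b) & (b & b)) into (b & b), now (~ (b & b))
step 3: and_idem (→) rewrites (b & b) into b, now (~ b)
step 4: absorb_and (←) rewrites (~ b) into ((~ b) & ((~ b) | b))
step 5: absorb_and (←) rewrites (~ b) into ((~ b) & ((~ b) | b)), now (((~ b) & ((~ b) | b)) & ((~ b) | b))
step 6: absorb_and (←) rewrites b into (b & (b | b)), which is E2

YES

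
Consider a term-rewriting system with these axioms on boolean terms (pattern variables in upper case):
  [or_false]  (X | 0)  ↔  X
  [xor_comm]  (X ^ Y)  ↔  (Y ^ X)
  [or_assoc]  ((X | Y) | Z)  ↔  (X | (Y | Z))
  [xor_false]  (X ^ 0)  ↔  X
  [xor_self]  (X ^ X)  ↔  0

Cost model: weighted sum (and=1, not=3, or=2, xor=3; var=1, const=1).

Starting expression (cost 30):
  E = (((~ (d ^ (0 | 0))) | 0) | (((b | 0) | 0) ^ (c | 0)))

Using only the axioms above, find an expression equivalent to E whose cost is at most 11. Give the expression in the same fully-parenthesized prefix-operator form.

((~ d) | (b ^ c))   [cost 11]

(1) (0 | 0)  =[or_false →]=  0    ⊢ (((~ (d ^ 0)) | 0) | (((b | 0) | 0) ^ (c | 0)))
(2) (b | 0)  =[or_false →]=  b    ⊢ (((~ (d ^ 0)) | 0) | ((b | 0) ^ (c | 0)))
(3) (b | 0)  =[or_false →]=  b    ⊢ (((~ (d ^ 0)) | 0) | (b ^ (c | 0)))
(4) (c | 0)  =[or_false →]=  c    ⊢ (((~ (d ^ 0)) | 0) | (b ^ c))
(5) ((~ (d ^ 0)) | 0)  =[or_false →]=  (~ (d ^ 0))    ⊢ ((~ (d ^ 0)) | (b ^ c))
(6) (d ^ 0)  =[xor_false →]=  d    ⊢ cost 11, within 11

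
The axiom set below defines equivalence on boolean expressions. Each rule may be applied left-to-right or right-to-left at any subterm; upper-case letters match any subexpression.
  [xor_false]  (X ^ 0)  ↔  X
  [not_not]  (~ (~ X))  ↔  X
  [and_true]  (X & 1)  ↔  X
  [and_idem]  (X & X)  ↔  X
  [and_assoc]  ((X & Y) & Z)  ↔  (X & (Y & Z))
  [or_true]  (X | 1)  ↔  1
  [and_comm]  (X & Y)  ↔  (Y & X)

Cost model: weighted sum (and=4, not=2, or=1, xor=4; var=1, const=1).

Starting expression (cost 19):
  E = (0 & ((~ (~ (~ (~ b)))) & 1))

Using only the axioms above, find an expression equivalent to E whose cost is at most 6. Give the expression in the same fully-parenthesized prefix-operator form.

step 1: not_not (→) rewrites (~ (~ (~ (~ b)))) into (~ (~ b)), now (0 & ((~ (~ b)) & 1))
step 2: not_not (→) rewrites (~ (~ b)) into b, now (0 & (b & 1))
step 3: and_true (→) rewrites (b & 1) into b, reaching cost 6 (bound 6)

(0 & b)   [cost 6]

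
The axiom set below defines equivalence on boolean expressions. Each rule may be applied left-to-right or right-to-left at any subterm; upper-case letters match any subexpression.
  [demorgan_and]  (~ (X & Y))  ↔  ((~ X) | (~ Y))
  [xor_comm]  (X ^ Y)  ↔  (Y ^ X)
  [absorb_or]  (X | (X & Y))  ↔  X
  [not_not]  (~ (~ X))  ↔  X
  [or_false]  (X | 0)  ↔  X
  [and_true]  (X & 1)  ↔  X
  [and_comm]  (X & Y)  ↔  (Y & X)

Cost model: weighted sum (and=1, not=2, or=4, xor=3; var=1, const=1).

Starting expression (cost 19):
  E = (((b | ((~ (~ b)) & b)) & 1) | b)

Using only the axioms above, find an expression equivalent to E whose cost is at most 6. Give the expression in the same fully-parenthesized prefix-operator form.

(1) ((b | ((~ (~ b)) & b)) & 1)  =[and_true →]=  (b | ((~ (~ b)) & b))    ⊢ ((b | ((~ (~ b)) & b)) | b)
(2) (~ (~ b))  =[not_not →]=  b    ⊢ ((b | (b & b)) | b)
(3) (b | (b & b))  =[absorb_or →]=  b    ⊢ cost 6, within 6

(b | b)   [cost 6]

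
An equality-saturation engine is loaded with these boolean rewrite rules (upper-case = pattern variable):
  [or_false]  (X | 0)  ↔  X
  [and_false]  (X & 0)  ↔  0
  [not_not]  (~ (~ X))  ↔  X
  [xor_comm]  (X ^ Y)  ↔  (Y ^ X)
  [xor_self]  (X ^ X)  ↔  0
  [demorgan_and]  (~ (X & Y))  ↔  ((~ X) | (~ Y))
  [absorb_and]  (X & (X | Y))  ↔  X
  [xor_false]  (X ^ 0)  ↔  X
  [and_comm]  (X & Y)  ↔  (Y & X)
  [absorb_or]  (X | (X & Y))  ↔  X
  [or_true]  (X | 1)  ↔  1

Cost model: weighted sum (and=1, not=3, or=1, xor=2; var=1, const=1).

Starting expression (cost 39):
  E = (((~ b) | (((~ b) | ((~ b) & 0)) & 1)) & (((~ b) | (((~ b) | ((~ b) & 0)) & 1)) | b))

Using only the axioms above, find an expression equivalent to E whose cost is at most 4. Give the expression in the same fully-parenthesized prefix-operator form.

(~ b)   [cost 4]

1. [absorb_and →] (((~ b) | (((~ b) | ((~ b) & 0)) & 1)) & (((~ b) | (((~ b) | ((~ b) & 0)) & 1)) | b))  →  ((~ b) | (((~ b) | ((~ b) & 0)) & 1))
2. [absorb_or →] ((~ b) | ((~ b) & 0))  →  (~ b);  E = ((~ b) | ((~ b) & 1))
3. [absorb_or →] ((~ b) | ((~ b) & 1))  →  (~ b);  cost 4 ≤ 4, done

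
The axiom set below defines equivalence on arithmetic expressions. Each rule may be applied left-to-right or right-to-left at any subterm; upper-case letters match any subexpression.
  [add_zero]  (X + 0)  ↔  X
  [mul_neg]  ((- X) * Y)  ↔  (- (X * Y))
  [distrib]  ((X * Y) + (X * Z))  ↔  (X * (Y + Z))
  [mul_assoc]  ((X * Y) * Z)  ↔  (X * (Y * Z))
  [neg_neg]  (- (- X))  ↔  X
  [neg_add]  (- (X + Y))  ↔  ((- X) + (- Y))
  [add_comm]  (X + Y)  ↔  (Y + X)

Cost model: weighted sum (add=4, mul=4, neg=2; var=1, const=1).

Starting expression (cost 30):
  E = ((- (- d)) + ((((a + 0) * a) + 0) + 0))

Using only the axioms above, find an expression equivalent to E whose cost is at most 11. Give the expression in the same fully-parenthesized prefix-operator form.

(d + (a * a))   [cost 11]

step 1: add_zero (→) rewrites (a + 0) into a, now ((- (- d)) + (((a * a) + 0) + 0))
step 2: neg_neg (→) rewrites (- (- d)) into d, now (d + (((a * a) + 0) + 0))
step 3: add_zero (→) rewrites (((a * a) + 0) + 0) into ((a * a) + 0), now (d + ((a * a) + 0))
step 4: add_zero (→) rewrites ((a * a) + 0) into (a * a), reaching cost 11 (bound 11)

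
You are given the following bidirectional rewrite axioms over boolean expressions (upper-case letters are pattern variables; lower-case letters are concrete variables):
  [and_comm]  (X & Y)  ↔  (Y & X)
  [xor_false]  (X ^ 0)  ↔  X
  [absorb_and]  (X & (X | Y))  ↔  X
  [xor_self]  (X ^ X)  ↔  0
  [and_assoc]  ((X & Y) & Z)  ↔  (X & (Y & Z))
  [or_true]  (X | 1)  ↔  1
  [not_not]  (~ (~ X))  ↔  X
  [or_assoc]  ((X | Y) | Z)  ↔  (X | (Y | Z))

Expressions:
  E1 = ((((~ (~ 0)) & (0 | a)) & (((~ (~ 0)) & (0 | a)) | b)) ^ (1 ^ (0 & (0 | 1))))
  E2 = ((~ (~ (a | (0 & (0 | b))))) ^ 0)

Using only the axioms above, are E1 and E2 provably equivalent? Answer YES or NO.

NO

Every axiom is a valid identity, so a rewrite proof would force E1 and E2 to agree under every assignment.
At a=0, b=0: E1 = 1 but E2 = 0; they differ, so no derivation exists.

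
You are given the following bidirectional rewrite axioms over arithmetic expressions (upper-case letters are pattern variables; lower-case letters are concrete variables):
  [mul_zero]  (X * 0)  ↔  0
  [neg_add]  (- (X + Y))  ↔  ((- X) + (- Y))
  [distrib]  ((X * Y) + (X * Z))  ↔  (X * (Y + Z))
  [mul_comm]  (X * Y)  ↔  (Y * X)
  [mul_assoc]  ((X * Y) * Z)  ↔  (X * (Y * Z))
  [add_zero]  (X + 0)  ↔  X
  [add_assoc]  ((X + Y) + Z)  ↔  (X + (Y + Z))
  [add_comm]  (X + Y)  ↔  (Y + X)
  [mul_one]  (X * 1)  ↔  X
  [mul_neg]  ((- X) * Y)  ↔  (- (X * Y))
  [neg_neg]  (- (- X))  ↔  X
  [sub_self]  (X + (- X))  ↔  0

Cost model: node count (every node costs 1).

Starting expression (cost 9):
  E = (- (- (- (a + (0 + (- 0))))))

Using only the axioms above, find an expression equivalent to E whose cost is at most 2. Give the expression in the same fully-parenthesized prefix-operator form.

(- a)   [cost 2]

(1) (0 + (- 0))  =[sub_self →]=  0    ⊢ (- (- (- (a + 0))))
(2) (a + 0)  =[add_zero →]=  a    ⊢ (- (- (- a)))
(3) (- (- (- a)))  =[neg_neg →]=  (- a)    ⊢ cost 2, within 2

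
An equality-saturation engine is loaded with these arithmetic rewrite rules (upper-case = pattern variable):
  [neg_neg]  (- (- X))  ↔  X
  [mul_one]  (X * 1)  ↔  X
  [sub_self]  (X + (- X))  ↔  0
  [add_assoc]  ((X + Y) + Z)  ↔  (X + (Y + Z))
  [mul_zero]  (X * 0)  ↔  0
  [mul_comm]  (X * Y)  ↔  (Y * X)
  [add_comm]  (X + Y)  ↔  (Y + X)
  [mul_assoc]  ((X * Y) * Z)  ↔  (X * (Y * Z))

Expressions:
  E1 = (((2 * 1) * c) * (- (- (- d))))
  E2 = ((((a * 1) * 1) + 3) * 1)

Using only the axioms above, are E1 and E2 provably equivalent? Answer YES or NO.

NO

All listed rules preserve value, hence provable equivalence implies equal values everywhere; look for a separating assignment.
a=0, c=0, d=0 gives E1 ↦ 0, E2 ↦ 3; values differ ⇒ not provably equivalent.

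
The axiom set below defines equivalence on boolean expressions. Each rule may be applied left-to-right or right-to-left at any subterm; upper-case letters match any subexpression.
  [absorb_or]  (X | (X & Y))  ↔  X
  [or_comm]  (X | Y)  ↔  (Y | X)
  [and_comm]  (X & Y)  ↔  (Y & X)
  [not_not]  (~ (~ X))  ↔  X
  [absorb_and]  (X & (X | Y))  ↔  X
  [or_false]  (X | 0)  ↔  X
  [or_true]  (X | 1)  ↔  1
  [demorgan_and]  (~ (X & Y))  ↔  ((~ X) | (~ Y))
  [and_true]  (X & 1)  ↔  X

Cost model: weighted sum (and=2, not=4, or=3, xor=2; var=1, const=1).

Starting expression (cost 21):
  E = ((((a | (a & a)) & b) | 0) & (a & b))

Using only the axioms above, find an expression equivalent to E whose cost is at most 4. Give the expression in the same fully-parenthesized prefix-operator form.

step 1: and_comm (→) rewrites ((((a | (a & a)) & b) | 0) & (a & b)) into ((a & b) & (((a | (a & a)) & b) | 0))
step 2: absorb_or (→) rewrites (a | (a & a)) into a, now ((a & b) & ((a & b) | 0))
step 3: absorb_and (→) rewrites ((a & b) & ((a & b) | 0)) into (a & b), reaching cost 4 (bound 4)

(a & b)   [cost 4]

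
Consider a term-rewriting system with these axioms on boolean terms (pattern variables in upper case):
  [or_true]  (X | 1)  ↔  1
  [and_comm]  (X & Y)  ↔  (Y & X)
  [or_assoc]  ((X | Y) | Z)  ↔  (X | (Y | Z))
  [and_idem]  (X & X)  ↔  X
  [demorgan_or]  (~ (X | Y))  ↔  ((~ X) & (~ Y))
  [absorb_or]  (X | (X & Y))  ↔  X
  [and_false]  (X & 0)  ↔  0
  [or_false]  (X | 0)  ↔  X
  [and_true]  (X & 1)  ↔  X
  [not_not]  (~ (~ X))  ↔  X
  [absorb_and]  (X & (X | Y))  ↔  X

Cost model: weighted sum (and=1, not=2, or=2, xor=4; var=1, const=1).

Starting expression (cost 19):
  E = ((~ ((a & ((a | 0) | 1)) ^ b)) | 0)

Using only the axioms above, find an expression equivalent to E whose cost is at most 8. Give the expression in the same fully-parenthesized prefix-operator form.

(1) (a | 0)  =[or_false →]=  a    ⊢ ((~ ((a & (a | 1)) ^ b)) | 0)
(2) (a & (a | 1))  =[absorb_and →]=  a    ⊢ ((~ (a ^ b)) | 0)
(3) ((~ (a ^ b)) | 0)  =[or_false →]=  (~ (a ^ b))    ⊢ cost 8, within 8

(~ (a ^ b))   [cost 8]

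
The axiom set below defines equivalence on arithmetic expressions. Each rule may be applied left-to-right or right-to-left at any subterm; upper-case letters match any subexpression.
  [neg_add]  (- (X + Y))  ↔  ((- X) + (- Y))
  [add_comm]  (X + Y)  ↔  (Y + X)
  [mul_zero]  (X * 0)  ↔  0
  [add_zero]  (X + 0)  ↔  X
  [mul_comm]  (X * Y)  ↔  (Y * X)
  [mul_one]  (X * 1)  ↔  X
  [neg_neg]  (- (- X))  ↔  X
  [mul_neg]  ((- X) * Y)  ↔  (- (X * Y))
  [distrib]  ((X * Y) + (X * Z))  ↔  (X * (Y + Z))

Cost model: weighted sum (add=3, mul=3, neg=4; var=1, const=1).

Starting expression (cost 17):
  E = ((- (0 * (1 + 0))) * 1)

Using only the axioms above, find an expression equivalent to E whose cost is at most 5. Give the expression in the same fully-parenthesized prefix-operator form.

(1) (1 + 0)  =[add_zero →]=  1    ⊢ ((- (0 * 1)) * 1)
(2) ((- (0 * 1)) * 1)  =[mul_one →]=  (- (0 * 1))
(3) (0 * 1)  =[mul_one →]=  0    ⊢ cost 5, within 5

(- 0)   [cost 5]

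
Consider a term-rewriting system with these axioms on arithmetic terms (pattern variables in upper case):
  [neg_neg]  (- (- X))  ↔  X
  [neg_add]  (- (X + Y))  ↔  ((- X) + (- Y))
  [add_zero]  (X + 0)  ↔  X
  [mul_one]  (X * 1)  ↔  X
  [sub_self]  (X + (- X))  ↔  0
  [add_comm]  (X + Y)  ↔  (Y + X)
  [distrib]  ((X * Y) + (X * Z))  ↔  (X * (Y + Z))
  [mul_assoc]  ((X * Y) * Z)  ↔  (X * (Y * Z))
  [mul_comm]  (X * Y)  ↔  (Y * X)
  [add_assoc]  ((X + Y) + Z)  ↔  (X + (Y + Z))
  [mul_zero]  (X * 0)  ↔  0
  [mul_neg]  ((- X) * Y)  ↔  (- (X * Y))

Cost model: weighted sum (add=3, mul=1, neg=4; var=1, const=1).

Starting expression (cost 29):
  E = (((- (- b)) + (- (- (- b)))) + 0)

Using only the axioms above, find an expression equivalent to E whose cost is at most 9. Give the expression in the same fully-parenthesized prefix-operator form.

1. [neg_neg →] (- (- b))  →  b;  E = ((b + (- (- (- b)))) + 0)
2. [neg_neg →] (- (- (- b)))  →  (- b);  E = ((b + (- b)) + 0)
3. [add_zero →] ((b + (- b)) + 0)  →  (b + (- b));  cost 9 ≤ 9, done

(b + (- b))   [cost 9]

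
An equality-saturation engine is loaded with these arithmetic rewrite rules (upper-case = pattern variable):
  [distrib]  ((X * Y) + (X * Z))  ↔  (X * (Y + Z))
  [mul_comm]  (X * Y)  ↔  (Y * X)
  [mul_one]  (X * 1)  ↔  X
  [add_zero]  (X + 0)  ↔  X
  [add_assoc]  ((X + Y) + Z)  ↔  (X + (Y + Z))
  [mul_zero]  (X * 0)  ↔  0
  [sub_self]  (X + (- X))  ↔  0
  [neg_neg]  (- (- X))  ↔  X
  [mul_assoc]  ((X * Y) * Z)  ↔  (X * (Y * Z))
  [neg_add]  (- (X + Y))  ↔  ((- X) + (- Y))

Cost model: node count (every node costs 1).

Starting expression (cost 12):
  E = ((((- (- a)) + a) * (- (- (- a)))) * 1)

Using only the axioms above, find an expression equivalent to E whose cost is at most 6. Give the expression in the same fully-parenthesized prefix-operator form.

((a + a) * (- a))   [cost 6]

(1) (- (- a))  =[neg_neg →]=  a    ⊢ (((a + a) * (- (- (- a)))) * 1)
(2) (- (- (- a)))  =[neg_neg →]=  (- a)    ⊢ (((a + a) * (- a)) * 1)
(3) (((a + a) * (- a)) * 1)  =[mul_one →]=  ((a + a) * (- a))    ⊢ cost 6, within 6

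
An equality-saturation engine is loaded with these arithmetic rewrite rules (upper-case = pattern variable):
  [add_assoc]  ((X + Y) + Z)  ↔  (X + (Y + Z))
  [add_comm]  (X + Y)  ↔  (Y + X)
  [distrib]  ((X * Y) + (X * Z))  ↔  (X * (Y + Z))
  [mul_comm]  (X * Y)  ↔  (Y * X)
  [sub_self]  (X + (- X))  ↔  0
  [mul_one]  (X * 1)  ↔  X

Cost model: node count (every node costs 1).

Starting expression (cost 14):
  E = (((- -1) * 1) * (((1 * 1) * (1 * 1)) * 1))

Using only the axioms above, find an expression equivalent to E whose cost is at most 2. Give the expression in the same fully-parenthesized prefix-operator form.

step 1: mul_one (→) rewrites (((1 * 1) * (1 * 1)) * 1) into ((1 * 1) * (1 * 1)), now (((- -1) * 1) * ((1 * 1) * (1 * 1)))
step 2: mul_one (→) rewrites (1 * 1) into 1, now (((- -1) * 1) * ((1 * 1) * 1))
step 3: mul_one (→) rewrites ((1 * 1) * 1) into (1 * 1), now (((- -1) * 1) * (1 * 1))
step 4: mul_one (→) rewrites (1 * 1) into 1, now (((- -1) * 1) * 1)
step 5: mul_one (→) rewrites ((- -1) * 1) into (- -1), now ((- -1) * 1)
step 6: mul_one (→) rewrites ((- -1) * 1) into (- -1), reaching cost 2 (bound 2)

(- -1)   [cost 2]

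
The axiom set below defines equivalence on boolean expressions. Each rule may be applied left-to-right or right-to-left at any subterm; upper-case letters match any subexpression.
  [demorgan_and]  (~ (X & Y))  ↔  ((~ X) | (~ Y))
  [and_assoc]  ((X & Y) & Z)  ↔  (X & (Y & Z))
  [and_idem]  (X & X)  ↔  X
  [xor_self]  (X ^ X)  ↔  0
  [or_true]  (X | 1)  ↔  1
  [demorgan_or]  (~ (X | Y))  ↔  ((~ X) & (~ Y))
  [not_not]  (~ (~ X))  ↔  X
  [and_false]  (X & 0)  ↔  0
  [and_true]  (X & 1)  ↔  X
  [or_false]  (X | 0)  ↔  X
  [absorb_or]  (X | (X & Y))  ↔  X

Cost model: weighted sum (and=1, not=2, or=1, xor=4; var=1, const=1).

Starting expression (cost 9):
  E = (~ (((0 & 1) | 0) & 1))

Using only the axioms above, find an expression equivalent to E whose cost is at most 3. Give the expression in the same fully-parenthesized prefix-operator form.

(~ 0)   [cost 3]

1. [or_false →] ((0 & 1) | 0)  →  (0 & 1);  E = (~ ((0 & 1) & 1))
2. [and_true →] (0 & 1)  →  0;  E = (~ (0 & 1))
3. [and_true →] (0 & 1)  →  0;  cost 3 ≤ 3, done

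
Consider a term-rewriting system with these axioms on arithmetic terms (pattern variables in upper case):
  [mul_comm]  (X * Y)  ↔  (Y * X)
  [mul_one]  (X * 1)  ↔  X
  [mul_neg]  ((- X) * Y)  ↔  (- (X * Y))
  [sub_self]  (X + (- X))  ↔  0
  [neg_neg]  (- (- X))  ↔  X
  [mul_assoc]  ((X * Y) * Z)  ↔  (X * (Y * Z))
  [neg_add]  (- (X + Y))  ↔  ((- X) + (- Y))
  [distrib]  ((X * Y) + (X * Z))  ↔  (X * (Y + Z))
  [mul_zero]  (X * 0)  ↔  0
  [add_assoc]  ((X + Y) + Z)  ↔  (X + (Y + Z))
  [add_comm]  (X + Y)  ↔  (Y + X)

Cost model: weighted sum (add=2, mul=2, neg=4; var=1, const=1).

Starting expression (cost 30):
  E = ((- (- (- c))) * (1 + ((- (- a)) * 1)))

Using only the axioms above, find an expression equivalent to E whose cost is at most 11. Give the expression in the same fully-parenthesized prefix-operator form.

step 1: neg_neg (→) rewrites (- (- a)) into a, now ((- (- (- c))) * (1 + (a * 1)))
step 2: mul_one (→) rewrites (a * 1) into a, now ((- (- (- c))) * (1 + a))
step 3: mul_comm (→) rewrites ((- (- (- c))) * (1 + a)) into ((1 + a) * (- (- (- c))))
step 4: neg_neg (→) rewrites (- (- c)) into c, reaching cost 11 (bound 11)

((1 + a) * (- c))   [cost 11]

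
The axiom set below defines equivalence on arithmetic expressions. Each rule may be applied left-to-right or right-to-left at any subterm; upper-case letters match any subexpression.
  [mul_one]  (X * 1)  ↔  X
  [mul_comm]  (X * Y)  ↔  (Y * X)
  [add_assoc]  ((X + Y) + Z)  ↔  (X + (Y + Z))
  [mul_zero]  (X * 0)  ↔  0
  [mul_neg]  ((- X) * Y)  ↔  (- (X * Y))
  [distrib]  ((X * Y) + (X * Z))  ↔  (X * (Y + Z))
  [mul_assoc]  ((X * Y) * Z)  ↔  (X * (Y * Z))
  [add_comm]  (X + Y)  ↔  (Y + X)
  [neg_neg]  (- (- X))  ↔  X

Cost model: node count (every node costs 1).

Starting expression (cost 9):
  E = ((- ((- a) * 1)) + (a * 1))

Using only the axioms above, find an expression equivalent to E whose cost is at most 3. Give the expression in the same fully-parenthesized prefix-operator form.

(1) (a * 1)  =[mul_one →]=  a    ⊢ ((- ((- a) * 1)) + a)
(2) ((- a) * 1)  =[mul_one →]=  (- a)    ⊢ ((- (- a)) + a)
(3) (- (- a))  =[neg_neg →]=  a    ⊢ cost 3, within 3

(a + a)   [cost 3]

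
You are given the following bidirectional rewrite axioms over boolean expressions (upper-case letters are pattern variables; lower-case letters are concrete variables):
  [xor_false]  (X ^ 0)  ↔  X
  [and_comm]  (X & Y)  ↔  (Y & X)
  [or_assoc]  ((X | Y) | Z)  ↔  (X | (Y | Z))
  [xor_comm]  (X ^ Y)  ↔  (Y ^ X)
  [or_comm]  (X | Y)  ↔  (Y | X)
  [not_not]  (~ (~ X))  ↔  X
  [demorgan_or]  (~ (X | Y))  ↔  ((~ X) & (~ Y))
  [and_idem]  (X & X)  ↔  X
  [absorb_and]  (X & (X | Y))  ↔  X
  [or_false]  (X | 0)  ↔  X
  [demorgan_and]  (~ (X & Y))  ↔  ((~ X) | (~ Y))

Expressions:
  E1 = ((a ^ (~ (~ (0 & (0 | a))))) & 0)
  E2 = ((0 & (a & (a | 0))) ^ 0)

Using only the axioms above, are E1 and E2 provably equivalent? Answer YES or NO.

YES

1. [absorb_and →] (0 & (0 | a))  →  0;  E1 = ((a ^ (~ (~ 0))) & 0)
2. [not_not →] (~ (~ 0))  →  0;  E1 = ((a ^ 0) & 0)
3. [xor_false →] (a ^ 0)  →  a;  E1 = (a & 0)
4. [absorb_and ←] a  →  (a & (a | 0));  E1 = ((a & (a | 0)) & 0)
5. [and_comm →] ((a & (a | 0)) & 0)  →  (0 & (a & (a | 0)))
6. [xor_false ←] (0 & (a & (a | 0)))  →  ((0 & (a & (a | 0))) ^ 0);  this is E2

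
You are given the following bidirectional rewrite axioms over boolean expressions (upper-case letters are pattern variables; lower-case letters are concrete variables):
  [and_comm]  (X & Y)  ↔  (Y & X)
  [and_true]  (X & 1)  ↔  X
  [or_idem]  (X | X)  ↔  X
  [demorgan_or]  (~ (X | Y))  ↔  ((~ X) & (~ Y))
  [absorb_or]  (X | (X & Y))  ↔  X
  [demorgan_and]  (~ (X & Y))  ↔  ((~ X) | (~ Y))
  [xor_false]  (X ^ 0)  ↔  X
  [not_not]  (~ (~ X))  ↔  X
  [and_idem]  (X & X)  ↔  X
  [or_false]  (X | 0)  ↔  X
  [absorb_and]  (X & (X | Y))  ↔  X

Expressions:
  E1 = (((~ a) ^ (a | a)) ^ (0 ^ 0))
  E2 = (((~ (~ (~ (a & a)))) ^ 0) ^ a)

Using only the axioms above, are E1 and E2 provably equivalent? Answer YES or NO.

1. [xor_false →] (0 ^ 0)  →  0;  E1 = (((~ a) ^ (a | a)) ^ 0)
2. [or_idem →] (a | a)  →  a;  E1 = (((~ a) ^ a) ^ 0)
3. [xor_false →] (((~ a) ^ a) ^ 0)  →  ((~ a) ^ a)
4. [and_idem ←] a  →  (a & a);  E1 = ((~ (a & a)) ^ a)
5. [xor_false ←] (~ (a & a))  →  ((~ (a & a)) ^ 0);  E1 = (((~ (a & a)) ^ 0) ^ a)
6. [not_not ←] (~ (a & a))  →  (~ (~ (~ (a & a))));  this is E2

YES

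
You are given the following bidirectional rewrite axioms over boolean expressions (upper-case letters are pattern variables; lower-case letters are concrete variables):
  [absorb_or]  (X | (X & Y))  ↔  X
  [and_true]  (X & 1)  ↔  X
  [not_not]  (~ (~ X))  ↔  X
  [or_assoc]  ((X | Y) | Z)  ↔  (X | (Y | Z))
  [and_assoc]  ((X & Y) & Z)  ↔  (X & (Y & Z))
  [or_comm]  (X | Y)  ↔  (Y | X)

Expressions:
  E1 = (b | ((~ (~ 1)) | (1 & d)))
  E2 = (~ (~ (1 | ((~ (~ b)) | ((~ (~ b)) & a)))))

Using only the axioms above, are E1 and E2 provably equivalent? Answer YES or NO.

1. [or_comm →] (b | ((~ (~ 1)) | (1 & d)))  →  (((~ (~ 1)) | (1 & d)) | b)
2. [not_not →] (~ (~ 1))  →  1;  E1 = ((1 | (1 & d)) | b)
3. [absorb_or →] (1 | (1 & d))  →  1;  E1 = (1 | b)
4. [not_not ←] (1 | b)  →  (~ (~ (1 | b)))
5. [not_not ←] b  →  (~ (~ b));  E1 = (~ (~ (1 | (~ (~ b)))))
6. [absorb_or ←] (~ (~ b))  →  ((~ (~ b)) | ((~ (~ b)) & a));  this is E2

YES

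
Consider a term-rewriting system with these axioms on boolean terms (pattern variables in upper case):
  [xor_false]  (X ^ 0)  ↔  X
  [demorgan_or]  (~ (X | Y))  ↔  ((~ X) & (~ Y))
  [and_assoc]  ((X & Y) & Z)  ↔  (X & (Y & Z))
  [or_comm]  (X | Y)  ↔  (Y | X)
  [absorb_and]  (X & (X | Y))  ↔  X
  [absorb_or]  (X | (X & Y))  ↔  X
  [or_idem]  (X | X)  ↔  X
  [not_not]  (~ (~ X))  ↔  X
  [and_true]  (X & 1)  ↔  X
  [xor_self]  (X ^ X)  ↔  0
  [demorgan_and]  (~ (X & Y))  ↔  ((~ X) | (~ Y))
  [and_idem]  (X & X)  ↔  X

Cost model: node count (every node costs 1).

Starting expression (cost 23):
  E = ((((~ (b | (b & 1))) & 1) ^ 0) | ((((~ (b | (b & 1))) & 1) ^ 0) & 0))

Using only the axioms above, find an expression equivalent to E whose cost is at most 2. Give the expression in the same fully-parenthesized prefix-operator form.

(~ b)   [cost 2]

(1) ((((~ (b | (b & 1))) & 1) ^ 0) | ((((~ (b | (b & 1))) & 1) ^ 0) & 0))  =[absorb_or →]=  (((~ (b | (b & 1))) & 1) ^ 0)
(2) ((~ (b | (b & 1))) & 1)  =[and_true →]=  (~ (b | (b & 1)))    ⊢ ((~ (b | (b & 1))) ^ 0)
(3) (b | (b & 1))  =[absorb_or →]=  b    ⊢ ((~ b) ^ 0)
(4) ((~ b) ^ 0)  =[xor_false →]=  (~ b)    ⊢ cost 2, within 2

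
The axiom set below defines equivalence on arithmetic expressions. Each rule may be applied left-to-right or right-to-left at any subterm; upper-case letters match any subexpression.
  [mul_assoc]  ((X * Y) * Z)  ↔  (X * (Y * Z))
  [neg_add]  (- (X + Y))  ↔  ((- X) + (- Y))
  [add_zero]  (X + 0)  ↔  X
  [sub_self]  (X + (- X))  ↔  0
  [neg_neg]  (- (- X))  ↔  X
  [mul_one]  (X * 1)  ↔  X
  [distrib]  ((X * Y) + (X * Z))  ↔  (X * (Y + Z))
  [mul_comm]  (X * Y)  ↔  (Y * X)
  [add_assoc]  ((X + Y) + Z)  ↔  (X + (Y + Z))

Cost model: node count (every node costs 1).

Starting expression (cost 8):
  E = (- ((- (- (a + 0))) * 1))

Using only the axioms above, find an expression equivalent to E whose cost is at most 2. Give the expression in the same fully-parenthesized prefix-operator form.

(- a)   [cost 2]

(1) (a + 0)  =[add_zero →]=  a    ⊢ (- ((- (- a)) * 1))
(2) ((- (- a)) * 1)  =[mul_one →]=  (- (- a))    ⊢ (- (- (- a)))
(3) (- (- a))  =[neg_neg →]=  a    ⊢ cost 2, within 2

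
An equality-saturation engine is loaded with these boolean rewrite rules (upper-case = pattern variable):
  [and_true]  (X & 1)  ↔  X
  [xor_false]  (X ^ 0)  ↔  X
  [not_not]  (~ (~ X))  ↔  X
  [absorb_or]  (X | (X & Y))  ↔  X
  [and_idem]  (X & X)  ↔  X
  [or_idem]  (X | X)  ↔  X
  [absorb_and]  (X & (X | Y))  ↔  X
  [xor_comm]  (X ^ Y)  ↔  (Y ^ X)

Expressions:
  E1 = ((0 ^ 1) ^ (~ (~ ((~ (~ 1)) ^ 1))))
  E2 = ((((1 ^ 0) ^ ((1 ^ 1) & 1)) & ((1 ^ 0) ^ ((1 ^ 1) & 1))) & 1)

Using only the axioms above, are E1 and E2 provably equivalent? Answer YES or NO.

YES

(1) (0 ^ 1)  =[xor_comm →]=  (1 ^ 0)    ⊢ ((1 ^ 0) ^ (~ (~ ((~ (~ 1)) ^ 1))))
(2) (~ (~ 1))  =[not_not →]=  1    ⊢ ((1 ^ 0) ^ (~ (~ (1 ^ 1))))
(3) (~ (~ (1 ^ 1)))  =[not_not →]=  (1 ^ 1)    ⊢ ((1 ^ 0) ^ (1 ^ 1))
(4) ((1 ^ 0) ^ (1 ^ 1))  =[and_true ←]=  (((1 ^ 0) ^ (1 ^ 1)) & 1)
(5) (1 ^ 1)  =[and_true ←]=  ((1 ^ 1) & 1)    ⊢ (((1 ^ 0) ^ ((1 ^ 1) & 1)) & 1)
(6) ((1 ^ 0) ^ ((1 ^ 1) & 1))  =[and_idem ←]=  (((1 ^ 0) ^ ((1 ^ 1) & 1)) & ((1 ^ 0) ^ ((1 ^ 1) & 1)))    ⊢ E2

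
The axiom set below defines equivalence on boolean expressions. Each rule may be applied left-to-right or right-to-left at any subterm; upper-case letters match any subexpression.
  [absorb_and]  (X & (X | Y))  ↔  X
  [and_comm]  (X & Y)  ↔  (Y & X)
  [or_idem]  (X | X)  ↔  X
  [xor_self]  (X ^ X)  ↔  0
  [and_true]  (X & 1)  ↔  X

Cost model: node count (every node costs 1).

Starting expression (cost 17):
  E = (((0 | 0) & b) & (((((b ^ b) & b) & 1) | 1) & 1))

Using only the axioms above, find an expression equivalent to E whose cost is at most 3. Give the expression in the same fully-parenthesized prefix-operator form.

(0 & b)   [cost 3]

(1) (((((b ^ b) & b) & 1) | 1) & 1)  =[and_true →]=  ((((b ^ b) & b) & 1) | 1)    ⊢ (((0 | 0) & b) & ((((b ^ b) & b) & 1) | 1))
(2) (b ^ b)  =[xor_self →]=  0    ⊢ (((0 | 0) & b) & (((0 & b) & 1) | 1))
(3) (0 | 0)  =[or_idem →]=  0    ⊢ ((0 & b) & (((0 & b) & 1) | 1))
(4) ((0 & b) & 1)  =[and_true →]=  (0 & b)    ⊢ ((0 & b) & ((0 & b) | 1))
(5) ((0 & b) & ((0 & b) | 1))  =[absorb_and →]=  (0 & b)    ⊢ cost 3, within 3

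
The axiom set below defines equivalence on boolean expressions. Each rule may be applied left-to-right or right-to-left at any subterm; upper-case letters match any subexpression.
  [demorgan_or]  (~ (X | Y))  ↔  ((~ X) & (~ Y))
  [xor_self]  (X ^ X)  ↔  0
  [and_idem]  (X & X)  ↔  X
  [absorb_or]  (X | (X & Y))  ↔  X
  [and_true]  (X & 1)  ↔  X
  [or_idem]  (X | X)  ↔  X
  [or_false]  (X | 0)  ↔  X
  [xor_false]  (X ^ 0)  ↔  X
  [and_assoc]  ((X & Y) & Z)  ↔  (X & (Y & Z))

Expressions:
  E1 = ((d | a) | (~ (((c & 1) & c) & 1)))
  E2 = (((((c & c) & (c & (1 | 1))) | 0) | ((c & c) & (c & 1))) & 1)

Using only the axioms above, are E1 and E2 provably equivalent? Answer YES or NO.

NO

The axioms are sound identities: if E1 ↔* E2 then E1 and E2 evaluate identically under any assignment.
Under a=0, c=0, d=0: E1 evaluates to 1, E2 to 0. Distinct ⇒ no rewrite sequence connects them.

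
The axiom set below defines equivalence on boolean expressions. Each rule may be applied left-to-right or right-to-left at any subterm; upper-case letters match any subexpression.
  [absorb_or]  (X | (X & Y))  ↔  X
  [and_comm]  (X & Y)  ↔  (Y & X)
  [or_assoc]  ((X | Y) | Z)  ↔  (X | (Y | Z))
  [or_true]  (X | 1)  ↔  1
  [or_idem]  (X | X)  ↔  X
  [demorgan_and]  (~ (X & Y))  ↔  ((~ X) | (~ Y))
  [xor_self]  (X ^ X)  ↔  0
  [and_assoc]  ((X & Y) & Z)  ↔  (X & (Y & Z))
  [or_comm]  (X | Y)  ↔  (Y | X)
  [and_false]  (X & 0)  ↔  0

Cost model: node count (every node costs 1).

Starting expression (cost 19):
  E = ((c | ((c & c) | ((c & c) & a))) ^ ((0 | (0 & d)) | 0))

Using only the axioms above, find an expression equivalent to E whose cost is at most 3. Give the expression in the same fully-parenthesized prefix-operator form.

(c ^ 0)   [cost 3]

(1) ((c & c) | ((c & c) & a))  =[absorb_or →]=  (c & c)    ⊢ ((c | (c & c)) ^ ((0 | (0 & d)) | 0))
(2) (c | (c & c))  =[absorb_or →]=  c    ⊢ (c ^ ((0 | (0 & d)) | 0))
(3) (0 | (0 & d))  =[absorb_or →]=  0    ⊢ (c ^ (0 | 0))
(4) (0 | 0)  =[or_idem →]=  0    ⊢ cost 3, within 3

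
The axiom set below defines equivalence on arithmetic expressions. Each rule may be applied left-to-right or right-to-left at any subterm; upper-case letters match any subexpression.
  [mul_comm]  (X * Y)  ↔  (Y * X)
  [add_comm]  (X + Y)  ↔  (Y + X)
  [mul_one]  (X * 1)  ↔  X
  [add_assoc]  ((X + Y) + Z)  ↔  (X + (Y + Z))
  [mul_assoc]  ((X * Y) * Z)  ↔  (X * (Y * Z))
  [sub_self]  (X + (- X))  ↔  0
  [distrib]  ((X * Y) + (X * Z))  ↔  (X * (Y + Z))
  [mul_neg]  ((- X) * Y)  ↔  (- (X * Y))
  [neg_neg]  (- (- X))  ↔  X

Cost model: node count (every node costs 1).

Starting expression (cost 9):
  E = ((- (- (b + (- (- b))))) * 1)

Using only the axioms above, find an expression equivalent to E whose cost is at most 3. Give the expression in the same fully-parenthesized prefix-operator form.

(1) (- (- (b + (- (- b)))))  =[neg_neg →]=  (b + (- (- b)))    ⊢ ((b + (- (- b))) * 1)
(2) (- (- b))  =[neg_neg →]=  b    ⊢ ((b + b) * 1)
(3) ((b + b) * 1)  =[mul_one →]=  (b + b)    ⊢ cost 3, within 3

(b + b)   [cost 3]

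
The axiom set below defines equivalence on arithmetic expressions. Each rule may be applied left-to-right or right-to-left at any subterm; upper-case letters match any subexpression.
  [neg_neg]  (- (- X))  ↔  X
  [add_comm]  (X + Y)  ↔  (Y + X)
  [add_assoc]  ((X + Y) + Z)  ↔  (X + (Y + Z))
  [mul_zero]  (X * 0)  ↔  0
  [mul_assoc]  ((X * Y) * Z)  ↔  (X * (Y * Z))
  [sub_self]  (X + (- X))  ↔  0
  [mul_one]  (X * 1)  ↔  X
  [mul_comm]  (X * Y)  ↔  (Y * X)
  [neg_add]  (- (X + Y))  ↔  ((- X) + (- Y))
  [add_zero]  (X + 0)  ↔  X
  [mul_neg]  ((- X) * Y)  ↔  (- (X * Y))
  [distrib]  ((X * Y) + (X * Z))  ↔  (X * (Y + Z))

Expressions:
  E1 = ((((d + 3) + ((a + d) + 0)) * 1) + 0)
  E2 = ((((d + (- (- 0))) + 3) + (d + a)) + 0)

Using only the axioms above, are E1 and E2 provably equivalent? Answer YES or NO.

1. [add_zero →] ((a + d) + 0)  →  (a + d);  E1 = ((((d + 3) + (a + d)) * 1) + 0)
2. [mul_one →] (((d + 3) + (a + d)) * 1)  →  ((d + 3) + (a + d));  E1 = (((d + 3) + (a + d)) + 0)
3. [add_zero →] (((d + 3) + (a + d)) + 0)  →  ((d + 3) + (a + d))
4. [add_comm →] (a + d)  →  (d + a);  E1 = ((d + 3) + (d + a))
5. [add_zero ←] d  →  (d + 0);  E1 = (((d + 0) + 3) + (d + a))
6. [add_zero ←] (((d + 0) + 3) + (d + a))  →  ((((d + 0) + 3) + (d + a)) + 0)
7. [neg_neg ←] 0  →  (- (- 0));  this is E2

YES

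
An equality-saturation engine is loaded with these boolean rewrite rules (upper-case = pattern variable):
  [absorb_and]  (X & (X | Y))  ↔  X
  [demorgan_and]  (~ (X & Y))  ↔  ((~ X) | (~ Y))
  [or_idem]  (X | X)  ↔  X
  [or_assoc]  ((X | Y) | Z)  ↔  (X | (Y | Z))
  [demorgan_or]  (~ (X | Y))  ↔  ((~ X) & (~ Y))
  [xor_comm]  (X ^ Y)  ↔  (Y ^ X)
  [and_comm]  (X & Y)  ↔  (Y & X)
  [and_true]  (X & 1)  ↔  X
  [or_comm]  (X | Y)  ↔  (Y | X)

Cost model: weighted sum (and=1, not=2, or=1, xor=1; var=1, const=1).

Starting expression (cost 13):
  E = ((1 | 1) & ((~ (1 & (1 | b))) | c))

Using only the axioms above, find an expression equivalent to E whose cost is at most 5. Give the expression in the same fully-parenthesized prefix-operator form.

(1) (1 & (1 | b))  =[absorb_and →]=  1    ⊢ ((1 | 1) & ((~ 1) | c))
(2) (1 | 1)  =[or_idem →]=  1    ⊢ (1 & ((~ 1) | c))
(3) (1 & ((~ 1) | c))  =[and_comm →]=  (((~ 1) | c) & 1)
(4) (((~ 1) | c) & 1)  =[and_true →]=  ((~ 1) | c)    ⊢ cost 5, within 5

((~ 1) | c)   [cost 5]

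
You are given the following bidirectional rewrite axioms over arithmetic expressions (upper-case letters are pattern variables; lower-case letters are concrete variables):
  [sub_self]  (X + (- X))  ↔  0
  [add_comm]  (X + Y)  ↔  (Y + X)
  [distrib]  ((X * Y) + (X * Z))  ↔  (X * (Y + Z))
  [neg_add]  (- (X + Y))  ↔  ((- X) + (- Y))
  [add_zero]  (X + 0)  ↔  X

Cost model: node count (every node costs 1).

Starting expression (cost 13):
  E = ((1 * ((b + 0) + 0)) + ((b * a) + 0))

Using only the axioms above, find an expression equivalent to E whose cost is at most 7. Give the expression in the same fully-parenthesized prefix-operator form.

((b * a) + (1 * b))   [cost 7]

step 1: add_zero (→) rewrites (b + 0) into b, now ((1 * (b + 0)) + ((b * a) + 0))
step 2: add_zero (→) rewrites ((b * a) + 0) into (b * a), now ((1 * (b + 0)) + (b * a))
step 3: add_comm (→) rewrites ((1 * (b + 0)) + (b * a)) into ((b * a) + (1 * (b + 0)))
step 4: add_zero (→) rewrites (b + 0) into b, reaching cost 7 (bound 7)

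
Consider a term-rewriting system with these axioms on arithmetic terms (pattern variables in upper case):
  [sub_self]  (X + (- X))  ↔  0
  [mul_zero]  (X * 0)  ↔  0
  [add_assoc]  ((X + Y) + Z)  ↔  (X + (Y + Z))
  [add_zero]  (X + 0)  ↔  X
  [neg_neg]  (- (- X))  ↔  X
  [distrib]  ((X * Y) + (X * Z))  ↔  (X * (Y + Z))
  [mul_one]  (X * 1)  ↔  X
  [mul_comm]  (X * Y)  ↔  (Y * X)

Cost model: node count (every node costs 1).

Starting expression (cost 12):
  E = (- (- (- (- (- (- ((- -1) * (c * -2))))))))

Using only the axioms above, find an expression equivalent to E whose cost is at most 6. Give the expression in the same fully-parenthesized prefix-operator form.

((- -1) * (c * -2))   [cost 6]

step 1: neg_neg (→) rewrites (- (- (- (- (- ((- -1) * (c * -2))))))) into (- (- (- ((- -1) * (c * -2))))), now (- (- (- (- ((- -1) * (c * -2))))))
step 2: neg_neg (→) rewrites (- (- (- (- ((- -1) * (c * -2)))))) into (- (- ((- -1) * (c * -2))))
step 3: neg_neg (→) rewrites (- (- ((- -1) * (c * -2)))) into ((- -1) * (c * -2)), reaching cost 6 (bound 6)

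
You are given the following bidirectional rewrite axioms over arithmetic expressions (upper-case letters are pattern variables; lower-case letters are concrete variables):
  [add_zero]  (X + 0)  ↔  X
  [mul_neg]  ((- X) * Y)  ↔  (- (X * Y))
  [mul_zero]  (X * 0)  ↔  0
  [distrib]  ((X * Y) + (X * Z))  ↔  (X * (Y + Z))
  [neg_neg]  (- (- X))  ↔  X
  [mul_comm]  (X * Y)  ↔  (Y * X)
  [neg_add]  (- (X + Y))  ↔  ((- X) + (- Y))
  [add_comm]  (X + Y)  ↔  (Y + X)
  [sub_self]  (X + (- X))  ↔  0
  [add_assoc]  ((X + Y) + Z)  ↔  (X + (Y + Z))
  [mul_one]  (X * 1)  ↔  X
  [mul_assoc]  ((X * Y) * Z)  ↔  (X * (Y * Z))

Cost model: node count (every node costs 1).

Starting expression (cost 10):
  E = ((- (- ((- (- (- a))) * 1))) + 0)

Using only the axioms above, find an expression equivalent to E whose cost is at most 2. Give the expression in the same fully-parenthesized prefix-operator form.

(1) (- (- a))  =[neg_neg →]=  a    ⊢ ((- (- ((- a) * 1))) + 0)
(2) ((- a) * 1)  =[mul_one →]=  (- a)    ⊢ ((- (- (- a))) + 0)
(3) (- (- (- a)))  =[neg_neg →]=  (- a)    ⊢ ((- a) + 0)
(4) ((- a) + 0)  =[add_zero →]=  (- a)    ⊢ cost 2, within 2

(- a)   [cost 2]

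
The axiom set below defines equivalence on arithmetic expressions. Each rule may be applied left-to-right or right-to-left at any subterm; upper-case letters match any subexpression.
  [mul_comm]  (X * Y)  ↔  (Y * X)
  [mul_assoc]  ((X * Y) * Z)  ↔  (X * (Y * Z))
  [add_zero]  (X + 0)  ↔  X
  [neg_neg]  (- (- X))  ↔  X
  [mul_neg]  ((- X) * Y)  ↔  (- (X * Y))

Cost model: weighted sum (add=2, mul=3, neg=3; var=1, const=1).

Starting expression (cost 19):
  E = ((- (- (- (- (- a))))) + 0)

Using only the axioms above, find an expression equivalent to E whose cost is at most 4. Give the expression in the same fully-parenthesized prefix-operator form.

(1) ((- (- (- (- (- a))))) + 0)  =[add_zero →]=  (- (- (- (- (- a)))))
(2) (- (- (- a)))  =[neg_neg →]=  (- a)    ⊢ (- (- (- a)))
(3) (- (- a))  =[neg_neg →]=  a    ⊢ cost 4, within 4

(- a)   [cost 4]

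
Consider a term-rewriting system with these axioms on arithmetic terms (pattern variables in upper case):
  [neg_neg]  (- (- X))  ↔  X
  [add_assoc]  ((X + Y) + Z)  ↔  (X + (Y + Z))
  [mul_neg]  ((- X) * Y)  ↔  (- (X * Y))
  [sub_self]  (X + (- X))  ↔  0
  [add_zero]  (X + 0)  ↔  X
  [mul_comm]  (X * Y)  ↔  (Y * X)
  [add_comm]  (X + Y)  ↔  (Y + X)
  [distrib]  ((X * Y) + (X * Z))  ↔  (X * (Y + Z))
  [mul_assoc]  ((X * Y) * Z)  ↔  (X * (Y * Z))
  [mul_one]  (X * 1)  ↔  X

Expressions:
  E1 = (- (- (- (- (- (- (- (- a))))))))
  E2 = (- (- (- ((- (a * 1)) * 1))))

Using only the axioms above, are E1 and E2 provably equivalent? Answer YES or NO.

step 1: neg_neg (→) rewrites (- (- (- (- (- a))))) into (- (- (- a))), now (- (- (- (- (- (- a))))))
step 2: neg_neg (→) rewrites (- (- (- (- (- (- a)))))) into (- (- (- (- a))))
step 3: neg_neg (→) rewrites (- (- (- a))) into (- a), now (- (- a))
step 4: mul_one (←) rewrites (- a) into ((- a) * 1), now (- ((- a) * 1))
step 5: mul_one (←) rewrites a into (a * 1), now (- ((- (a * 1)) * 1))
step 6: neg_neg (←) rewrites (- ((- (a * 1)) * 1)) into (- (- (- ((- (a * 1)) * 1)))), which is E2

YES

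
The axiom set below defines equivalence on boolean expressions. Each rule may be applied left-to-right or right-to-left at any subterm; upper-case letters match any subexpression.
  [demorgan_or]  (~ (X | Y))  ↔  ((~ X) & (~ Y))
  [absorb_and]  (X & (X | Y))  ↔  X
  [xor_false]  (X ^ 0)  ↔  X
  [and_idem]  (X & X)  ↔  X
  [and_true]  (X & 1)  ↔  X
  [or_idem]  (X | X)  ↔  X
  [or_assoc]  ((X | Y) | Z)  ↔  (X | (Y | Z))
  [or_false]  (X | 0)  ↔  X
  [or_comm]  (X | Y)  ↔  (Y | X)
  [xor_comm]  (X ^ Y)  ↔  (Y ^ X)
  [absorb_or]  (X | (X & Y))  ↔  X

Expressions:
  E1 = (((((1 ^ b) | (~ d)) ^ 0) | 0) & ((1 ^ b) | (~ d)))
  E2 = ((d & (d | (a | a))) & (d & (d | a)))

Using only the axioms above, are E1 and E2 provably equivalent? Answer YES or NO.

Every axiom is a valid identity, so a rewrite proof would force E1 and E2 to agree under every assignment.
At a=0, b=0, d=0: E1 = 1 but E2 = 0; they differ, so no derivation exists.

NO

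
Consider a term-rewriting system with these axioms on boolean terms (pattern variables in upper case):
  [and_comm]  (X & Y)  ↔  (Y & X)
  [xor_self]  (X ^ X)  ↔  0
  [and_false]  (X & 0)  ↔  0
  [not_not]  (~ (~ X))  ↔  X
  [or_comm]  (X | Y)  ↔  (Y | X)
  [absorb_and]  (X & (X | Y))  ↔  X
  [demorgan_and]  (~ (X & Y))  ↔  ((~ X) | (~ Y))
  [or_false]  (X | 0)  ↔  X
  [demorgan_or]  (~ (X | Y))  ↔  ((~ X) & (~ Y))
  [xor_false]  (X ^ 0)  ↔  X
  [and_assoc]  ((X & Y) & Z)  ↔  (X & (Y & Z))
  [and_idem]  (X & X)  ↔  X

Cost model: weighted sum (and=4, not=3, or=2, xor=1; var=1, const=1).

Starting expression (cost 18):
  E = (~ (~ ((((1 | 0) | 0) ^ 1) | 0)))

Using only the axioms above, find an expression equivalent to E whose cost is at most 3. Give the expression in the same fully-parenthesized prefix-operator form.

1. [or_false →] (1 | 0)  →  1;  E = (~ (~ (((1 | 0) ^ 1) | 0)))
2. [not_not →] (~ (~ (((1 | 0) ^ 1) | 0)))  →  (((1 | 0) ^ 1) | 0)
3. [or_false →] (1 | 0)  →  1;  E = ((1 ^ 1) | 0)
4. [or_false →] ((1 ^ 1) | 0)  →  (1 ^ 1);  cost 3 ≤ 3, done

(1 ^ 1)   [cost 3]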